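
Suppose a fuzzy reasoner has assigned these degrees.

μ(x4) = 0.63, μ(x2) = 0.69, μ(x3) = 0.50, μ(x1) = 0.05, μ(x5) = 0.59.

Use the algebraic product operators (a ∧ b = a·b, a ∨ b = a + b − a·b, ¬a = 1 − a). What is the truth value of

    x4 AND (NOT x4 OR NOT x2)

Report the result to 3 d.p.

NOT x4 = 1 − 0.6300 = 0.3700
NOT x2 = 1 − 0.6900 = 0.3100
NOT x4 OR NOT x2 = a + b − a·b on (0.3700, 0.3100) = 0.5653
x4 AND (NOT x4 OR NOT x2) = a·b on (0.6300, 0.5653) = 0.3561

0.356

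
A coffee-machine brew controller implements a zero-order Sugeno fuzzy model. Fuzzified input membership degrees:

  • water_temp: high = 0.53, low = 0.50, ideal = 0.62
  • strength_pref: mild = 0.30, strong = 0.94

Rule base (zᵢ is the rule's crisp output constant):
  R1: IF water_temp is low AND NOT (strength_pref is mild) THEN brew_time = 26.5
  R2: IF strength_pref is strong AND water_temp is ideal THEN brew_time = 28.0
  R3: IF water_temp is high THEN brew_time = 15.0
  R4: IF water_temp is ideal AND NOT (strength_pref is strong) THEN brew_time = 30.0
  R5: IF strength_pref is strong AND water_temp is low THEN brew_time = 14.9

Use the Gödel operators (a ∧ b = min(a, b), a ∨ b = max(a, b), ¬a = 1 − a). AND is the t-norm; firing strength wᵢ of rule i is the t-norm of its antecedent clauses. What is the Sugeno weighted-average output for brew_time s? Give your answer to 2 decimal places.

R1 (z=26.5): low=0.50, ¬mild=1−0.30=0.70; AND[min(a, b)] → w = 0.50
R2 (z=28.0): strong=0.94, ideal=0.62; AND[min(a, b)] → w = 0.62
R3 (z=15.0): high=0.53 → w = 0.53
R4 (z=30.0): ideal=0.62, ¬strong=1−0.94=0.06; AND[min(a, b)] → w = 0.06
R5 (z=14.9): strong=0.94, low=0.50; AND[min(a, b)] → w = 0.50
Weighted average = (0.50·26.5 + 0.62·28.0 + 0.53·15.0 + 0.06·30.0 + 0.50·14.9) / (0.50 + 0.62 + 0.53 + 0.06 + 0.50)
  = 47.8100 / 2.2100 = 21.63

21.63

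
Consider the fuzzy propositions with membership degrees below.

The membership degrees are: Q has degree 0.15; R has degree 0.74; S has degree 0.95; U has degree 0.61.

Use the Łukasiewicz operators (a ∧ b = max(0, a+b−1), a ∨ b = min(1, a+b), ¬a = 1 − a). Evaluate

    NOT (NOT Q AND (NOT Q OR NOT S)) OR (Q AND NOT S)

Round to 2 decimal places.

0.25

NOT Q = 1 − 0.15 = 0.85
NOT Q = 1 − 0.15 = 0.85
NOT S = 1 − 0.95 = 0.05
NOT Q OR NOT S = min(1, a+b) on (0.85, 0.05) = 0.90
NOT Q AND (NOT Q OR NOT S) = max(0, a+b−1) on (0.85, 0.90) = 0.75
NOT (NOT Q AND (NOT Q OR NOT S)) = 1 − 0.75 = 0.25
NOT S = 1 − 0.95 = 0.05
Q AND NOT S = max(0, a+b−1) on (0.15, 0.05) = 0.00
NOT (NOT Q AND (NOT Q OR NOT S)) OR (Q AND NOT S) = min(1, a+b) on (0.25, 0.00) = 0.25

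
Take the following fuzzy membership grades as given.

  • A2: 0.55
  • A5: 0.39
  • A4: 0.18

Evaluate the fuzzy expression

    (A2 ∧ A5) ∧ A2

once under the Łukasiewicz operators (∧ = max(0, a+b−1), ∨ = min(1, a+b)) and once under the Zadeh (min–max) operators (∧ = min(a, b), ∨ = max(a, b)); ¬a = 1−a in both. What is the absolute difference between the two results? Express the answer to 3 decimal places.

0.390

Under Łukasiewicz:
  A2 ∧ A5 = max(0, a+b−1) on (0.55, 0.39) = 0.00
  (A2 ∧ A5) ∧ A2 = max(0, a+b−1) on (0.00, 0.55) = 0.00
  → value = 0.0000
Under Zadeh (min–max):
  A2 ∧ A5 = min(a, b) on (0.55, 0.39) = 0.39
  (A2 ∧ A5) ∧ A2 = min(a, b) on (0.39, 0.55) = 0.39
  → value = 0.3900
|0.0000 − 0.3900| = 0.390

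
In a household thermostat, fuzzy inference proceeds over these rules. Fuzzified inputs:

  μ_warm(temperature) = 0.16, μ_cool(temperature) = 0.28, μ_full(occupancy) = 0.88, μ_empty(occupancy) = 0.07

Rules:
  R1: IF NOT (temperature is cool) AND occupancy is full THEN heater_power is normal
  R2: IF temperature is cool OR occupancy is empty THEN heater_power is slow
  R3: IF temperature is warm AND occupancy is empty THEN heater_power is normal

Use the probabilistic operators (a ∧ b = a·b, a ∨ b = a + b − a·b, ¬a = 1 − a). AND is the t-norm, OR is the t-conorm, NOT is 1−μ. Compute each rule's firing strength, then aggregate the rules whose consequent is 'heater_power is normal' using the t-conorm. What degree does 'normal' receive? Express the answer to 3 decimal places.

0.638

R1: ¬cool=1−0.28=0.72, full=0.88; AND[a·b] → w = 0.6336
R2: cool=0.28, empty=0.07; OR[a + b − a·b] → w = 0.3304
R3: warm=0.16, empty=0.07; AND[a·b] → w = 0.0112
Rules with consequent 'normal': {R1, R3} → strengths 0.6336, 0.0112
Aggregate via t-conorm [a + b − a·b]: 0.6377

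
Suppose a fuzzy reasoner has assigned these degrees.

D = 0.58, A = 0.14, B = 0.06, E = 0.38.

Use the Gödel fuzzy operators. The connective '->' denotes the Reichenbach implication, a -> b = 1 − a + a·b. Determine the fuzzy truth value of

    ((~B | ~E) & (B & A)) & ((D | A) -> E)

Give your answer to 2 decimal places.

0.06

~B = 1 − 0.06 = 0.94
~E = 1 − 0.38 = 0.62
~B | ~E = max(a, b) on (0.94, 0.62) = 0.94
B & A = min(a, b) on (0.06, 0.14) = 0.06
(~B | ~E) & (B & A) = min(a, b) on (0.94, 0.06) = 0.06
D | A = max(a, b) on (0.58, 0.14) = 0.58
(D | A) -> E  [Reichenbach: 1 − a + a·b] with a=0.58, b=0.38 → 0.64
((~B | ~E) & (B & A)) & ((D | A) -> E) = min(a, b) on (0.06, 0.64) = 0.06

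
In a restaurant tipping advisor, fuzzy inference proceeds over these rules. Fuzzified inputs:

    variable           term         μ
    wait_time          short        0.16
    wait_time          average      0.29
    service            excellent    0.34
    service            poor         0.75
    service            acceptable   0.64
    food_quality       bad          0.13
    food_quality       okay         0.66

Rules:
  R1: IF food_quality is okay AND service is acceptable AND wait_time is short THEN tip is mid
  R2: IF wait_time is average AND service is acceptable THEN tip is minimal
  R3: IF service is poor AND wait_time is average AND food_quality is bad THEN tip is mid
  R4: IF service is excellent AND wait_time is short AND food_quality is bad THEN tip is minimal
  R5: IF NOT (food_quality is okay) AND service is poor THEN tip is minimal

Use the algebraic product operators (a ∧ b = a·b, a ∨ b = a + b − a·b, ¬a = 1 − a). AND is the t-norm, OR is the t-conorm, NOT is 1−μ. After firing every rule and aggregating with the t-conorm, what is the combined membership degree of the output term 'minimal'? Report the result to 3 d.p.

0.398

R1: okay=0.66, acceptable=0.64, short=0.16; AND[a·b] → w = 0.0676
R2: average=0.29, acceptable=0.64; AND[a·b] → w = 0.1856
R3: poor=0.75, average=0.29, bad=0.13; AND[a·b] → w = 0.0283
R4: excellent=0.34, short=0.16, bad=0.13; AND[a·b] → w = 0.0071
R5: ¬okay=1−0.66=0.34, poor=0.75; AND[a·b] → w = 0.2550
Rules with consequent 'minimal': {R2, R4, R5} → strengths 0.1856, 0.0071, 0.2550
Aggregate via t-conorm [a + b − a·b]: 0.3976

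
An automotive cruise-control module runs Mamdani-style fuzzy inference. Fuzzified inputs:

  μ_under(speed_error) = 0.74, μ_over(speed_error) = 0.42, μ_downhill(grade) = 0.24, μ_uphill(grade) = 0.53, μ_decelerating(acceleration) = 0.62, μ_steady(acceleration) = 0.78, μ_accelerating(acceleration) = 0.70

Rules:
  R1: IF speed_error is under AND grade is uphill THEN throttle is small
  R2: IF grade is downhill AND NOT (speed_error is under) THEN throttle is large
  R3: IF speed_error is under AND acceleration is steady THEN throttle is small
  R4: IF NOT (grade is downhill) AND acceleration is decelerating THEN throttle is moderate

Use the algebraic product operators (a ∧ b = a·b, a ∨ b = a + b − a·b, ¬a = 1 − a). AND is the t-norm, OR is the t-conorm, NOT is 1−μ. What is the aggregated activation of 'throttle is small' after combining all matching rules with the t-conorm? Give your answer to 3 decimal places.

R1: under=0.74, uphill=0.53; AND[a·b] → w = 0.3922
R2: downhill=0.24, ¬under=1−0.74=0.26; AND[a·b] → w = 0.0624
R3: under=0.74, steady=0.78; AND[a·b] → w = 0.5772
R4: ¬downhill=1−0.24=0.76, decelerating=0.62; AND[a·b] → w = 0.4712
Rules with consequent 'small': {R1, R3} → strengths 0.3922, 0.5772
Aggregate via t-conorm [a + b − a·b]: 0.7430

0.743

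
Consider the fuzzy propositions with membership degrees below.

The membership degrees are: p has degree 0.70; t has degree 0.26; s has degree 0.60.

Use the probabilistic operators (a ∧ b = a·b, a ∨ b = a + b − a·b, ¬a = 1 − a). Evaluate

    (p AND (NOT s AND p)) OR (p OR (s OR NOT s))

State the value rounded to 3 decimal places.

NOT s = 1 − 0.6000 = 0.4000
NOT s AND p = a·b on (0.4000, 0.7000) = 0.2800
p AND (NOT s AND p) = a·b on (0.7000, 0.2800) = 0.1960
NOT s = 1 − 0.6000 = 0.4000
s OR NOT s = a + b − a·b on (0.6000, 0.4000) = 0.7600
p OR (s OR NOT s) = a + b − a·b on (0.7000, 0.7600) = 0.9280
(p AND (NOT s AND p)) OR (p OR (s OR NOT s)) = a + b − a·b on (0.1960, 0.9280) = 0.9421

0.942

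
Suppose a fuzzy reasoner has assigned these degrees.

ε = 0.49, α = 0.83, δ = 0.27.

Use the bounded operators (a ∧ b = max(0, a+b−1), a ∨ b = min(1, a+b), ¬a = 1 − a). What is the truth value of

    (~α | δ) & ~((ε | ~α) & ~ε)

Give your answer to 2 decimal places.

0.27

~α = 1 − 0.83 = 0.17
~α | δ = min(1, a+b) on (0.17, 0.27) = 0.44
~α = 1 − 0.83 = 0.17
ε | ~α = min(1, a+b) on (0.49, 0.17) = 0.66
~ε = 1 − 0.49 = 0.51
(ε | ~α) & ~ε = max(0, a+b−1) on (0.66, 0.51) = 0.17
~((ε | ~α) & ~ε) = 1 − 0.17 = 0.83
(~α | δ) & ~((ε | ~α) & ~ε) = max(0, a+b−1) on (0.44, 0.83) = 0.27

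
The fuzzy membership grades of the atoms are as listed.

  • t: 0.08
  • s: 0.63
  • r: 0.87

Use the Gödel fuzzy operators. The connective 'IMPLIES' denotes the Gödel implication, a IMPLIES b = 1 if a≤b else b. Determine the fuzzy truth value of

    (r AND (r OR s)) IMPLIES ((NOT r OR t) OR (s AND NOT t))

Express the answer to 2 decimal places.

r OR s = max(a, b) on (0.87, 0.63) = 0.87
r AND (r OR s) = min(a, b) on (0.87, 0.87) = 0.87
NOT r = 1 − 0.87 = 0.13
NOT r OR t = max(a, b) on (0.13, 0.08) = 0.13
NOT t = 1 − 0.08 = 0.92
s AND NOT t = min(a, b) on (0.63, 0.92) = 0.63
(NOT r OR t) OR (s AND NOT t) = max(a, b) on (0.13, 0.63) = 0.63
(r AND (r OR s)) IMPLIES ((NOT r OR t) OR (s AND NOT t))  [Gödel: 1 if a≤b else b] with a=0.87, b=0.63 → 0.63

0.63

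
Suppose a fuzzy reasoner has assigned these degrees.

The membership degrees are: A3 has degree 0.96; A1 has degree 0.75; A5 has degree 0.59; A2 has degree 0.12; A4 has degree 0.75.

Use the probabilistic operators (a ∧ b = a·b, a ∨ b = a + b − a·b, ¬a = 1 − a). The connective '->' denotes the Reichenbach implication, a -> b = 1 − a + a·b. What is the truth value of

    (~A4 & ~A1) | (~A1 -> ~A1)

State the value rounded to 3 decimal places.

0.824

~A4 = 1 − 0.7500 = 0.2500
~A1 = 1 − 0.7500 = 0.2500
~A4 & ~A1 = a·b on (0.2500, 0.2500) = 0.0625
~A1 = 1 − 0.7500 = 0.2500
~A1 = 1 − 0.7500 = 0.2500
~A1 -> ~A1  [Reichenbach: 1 − a + a·b] with a=0.2500, b=0.2500 → 0.8125
(~A4 & ~A1) | (~A1 -> ~A1) = a + b − a·b on (0.0625, 0.8125) = 0.8242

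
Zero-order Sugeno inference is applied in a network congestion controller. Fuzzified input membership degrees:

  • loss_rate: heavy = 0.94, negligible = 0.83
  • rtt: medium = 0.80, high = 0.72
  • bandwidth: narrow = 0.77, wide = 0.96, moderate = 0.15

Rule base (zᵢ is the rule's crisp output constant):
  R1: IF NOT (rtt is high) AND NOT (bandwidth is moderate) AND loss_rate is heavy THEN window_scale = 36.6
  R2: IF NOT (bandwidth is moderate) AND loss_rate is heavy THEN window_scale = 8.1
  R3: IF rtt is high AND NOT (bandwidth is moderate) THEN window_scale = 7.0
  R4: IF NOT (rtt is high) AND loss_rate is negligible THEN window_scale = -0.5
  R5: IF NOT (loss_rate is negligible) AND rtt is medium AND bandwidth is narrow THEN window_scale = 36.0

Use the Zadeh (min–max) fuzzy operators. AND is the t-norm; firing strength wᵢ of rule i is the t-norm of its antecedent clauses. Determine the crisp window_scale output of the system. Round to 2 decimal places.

12.24

R1 (z=36.6): ¬high=1−0.72=0.28, ¬moderate=1−0.15=0.85, heavy=0.94; AND[min(a, b)] → w = 0.28
R2 (z=8.1): ¬moderate=1−0.15=0.85, heavy=0.94; AND[min(a, b)] → w = 0.85
R3 (z=7.0): high=0.72, ¬moderate=1−0.15=0.85; AND[min(a, b)] → w = 0.72
R4 (z=-0.5): ¬high=1−0.72=0.28, negligible=0.83; AND[min(a, b)] → w = 0.28
R5 (z=36.0): ¬negligible=1−0.83=0.17, medium=0.80, narrow=0.77; AND[min(a, b)] → w = 0.17
Weighted average = (0.28·36.6 + 0.85·8.1 + 0.72·7.0 + 0.28·-0.5 + 0.17·36.0) / (0.28 + 0.85 + 0.72 + 0.28 + 0.17)
  = 28.1530 / 2.3000 = 12.24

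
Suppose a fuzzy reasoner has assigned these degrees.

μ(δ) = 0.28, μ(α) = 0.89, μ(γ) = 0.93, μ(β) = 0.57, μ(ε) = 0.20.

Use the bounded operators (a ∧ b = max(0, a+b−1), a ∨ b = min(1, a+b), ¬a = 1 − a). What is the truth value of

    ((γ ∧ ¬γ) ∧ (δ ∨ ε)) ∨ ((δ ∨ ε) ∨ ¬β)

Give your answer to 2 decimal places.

0.91

¬γ = 1 − 0.93 = 0.07
γ ∧ ¬γ = max(0, a+b−1) on (0.93, 0.07) = 0.00
δ ∨ ε = min(1, a+b) on (0.28, 0.20) = 0.48
(γ ∧ ¬γ) ∧ (δ ∨ ε) = max(0, a+b−1) on (0.00, 0.48) = 0.00
δ ∨ ε = min(1, a+b) on (0.28, 0.20) = 0.48
¬β = 1 − 0.57 = 0.43
(δ ∨ ε) ∨ ¬β = min(1, a+b) on (0.48, 0.43) = 0.91
((γ ∧ ¬γ) ∧ (δ ∨ ε)) ∨ ((δ ∨ ε) ∨ ¬β) = min(1, a+b) on (0.00, 0.91) = 0.91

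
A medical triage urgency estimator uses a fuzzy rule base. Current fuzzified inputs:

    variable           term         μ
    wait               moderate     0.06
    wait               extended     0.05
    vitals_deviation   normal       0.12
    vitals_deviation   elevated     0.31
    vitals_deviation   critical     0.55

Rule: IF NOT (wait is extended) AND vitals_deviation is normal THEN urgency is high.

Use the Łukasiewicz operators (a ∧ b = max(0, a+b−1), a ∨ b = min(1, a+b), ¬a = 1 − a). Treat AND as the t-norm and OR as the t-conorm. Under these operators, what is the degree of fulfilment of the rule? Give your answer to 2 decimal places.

firing strength: ¬extended=1−0.05=0.95, normal=0.12; AND[max(0, a+b−1)] → w = 0.07

0.07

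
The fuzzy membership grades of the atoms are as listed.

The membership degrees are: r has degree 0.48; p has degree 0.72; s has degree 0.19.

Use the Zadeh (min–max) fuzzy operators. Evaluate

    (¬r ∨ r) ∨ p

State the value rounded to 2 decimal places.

¬r = 1 − 0.48 = 0.52
¬r ∨ r = max(a, b) on (0.52, 0.48) = 0.52
(¬r ∨ r) ∨ p = max(a, b) on (0.52, 0.72) = 0.72

0.72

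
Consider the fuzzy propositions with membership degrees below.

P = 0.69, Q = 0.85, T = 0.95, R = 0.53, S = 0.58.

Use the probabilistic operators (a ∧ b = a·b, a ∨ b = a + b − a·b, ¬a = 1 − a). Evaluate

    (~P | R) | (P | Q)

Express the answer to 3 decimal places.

~P = 1 − 0.6900 = 0.3100
~P | R = a + b − a·b on (0.3100, 0.5300) = 0.6757
P | Q = a + b − a·b on (0.6900, 0.8500) = 0.9535
(~P | R) | (P | Q) = a + b − a·b on (0.6757, 0.9535) = 0.9849

0.985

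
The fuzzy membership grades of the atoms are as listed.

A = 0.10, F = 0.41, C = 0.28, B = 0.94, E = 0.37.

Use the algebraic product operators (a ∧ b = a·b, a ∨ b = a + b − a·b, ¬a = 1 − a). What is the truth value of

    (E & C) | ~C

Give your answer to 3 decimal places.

E & C = a·b on (0.3700, 0.2800) = 0.1036
~C = 1 − 0.2800 = 0.7200
(E & C) | ~C = a + b − a·b on (0.1036, 0.7200) = 0.7490

0.749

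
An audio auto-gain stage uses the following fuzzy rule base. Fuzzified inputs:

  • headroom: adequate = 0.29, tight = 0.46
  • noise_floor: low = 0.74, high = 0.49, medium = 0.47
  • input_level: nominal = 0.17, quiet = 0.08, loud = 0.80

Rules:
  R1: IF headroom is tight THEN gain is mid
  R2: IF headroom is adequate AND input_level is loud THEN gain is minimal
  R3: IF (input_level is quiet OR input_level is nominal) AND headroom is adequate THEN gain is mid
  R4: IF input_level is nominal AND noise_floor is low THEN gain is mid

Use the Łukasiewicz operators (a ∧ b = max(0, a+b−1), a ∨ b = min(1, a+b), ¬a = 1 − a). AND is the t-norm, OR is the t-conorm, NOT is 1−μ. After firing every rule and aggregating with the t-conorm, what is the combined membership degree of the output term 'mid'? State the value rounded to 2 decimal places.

R1: tight=0.46 → w = 0.46
R2: adequate=0.29, loud=0.80; AND[max(0, a+b−1)] → w = 0.09
R3: (quiet=0.08 OR nominal=0.17) = 0.25; AND[max(0, a+b−1)] with adequate=0.29 → w = 0.00
R4: nominal=0.17, low=0.74; AND[max(0, a+b−1)] → w = 0.00
Rules with consequent 'mid': {R1, R3, R4} → strengths 0.46, 0.00, 0.00
Aggregate via t-conorm [min(1, a+b)]: 0.46

0.46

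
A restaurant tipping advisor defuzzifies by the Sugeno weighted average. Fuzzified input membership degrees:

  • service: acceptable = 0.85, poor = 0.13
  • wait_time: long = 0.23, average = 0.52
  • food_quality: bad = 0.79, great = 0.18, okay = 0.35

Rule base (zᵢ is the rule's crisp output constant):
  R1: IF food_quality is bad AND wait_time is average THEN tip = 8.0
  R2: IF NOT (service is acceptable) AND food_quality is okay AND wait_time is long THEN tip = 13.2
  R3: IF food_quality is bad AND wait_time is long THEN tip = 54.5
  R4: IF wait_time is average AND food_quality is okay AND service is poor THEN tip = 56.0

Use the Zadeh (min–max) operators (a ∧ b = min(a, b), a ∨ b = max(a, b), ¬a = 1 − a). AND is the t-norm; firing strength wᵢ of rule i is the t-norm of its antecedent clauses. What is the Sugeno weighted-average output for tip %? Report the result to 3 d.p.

25.199

R1 (z=8.0): bad=0.79, average=0.52; AND[min(a, b)] → w = 0.52
R2 (z=13.2): ¬acceptable=1−0.85=0.15, okay=0.35, long=0.23; AND[min(a, b)] → w = 0.15
R3 (z=54.5): bad=0.79, long=0.23; AND[min(a, b)] → w = 0.23
R4 (z=56.0): average=0.52, okay=0.35, poor=0.13; AND[min(a, b)] → w = 0.13
Weighted average = (0.52·8.0 + 0.15·13.2 + 0.23·54.5 + 0.13·56.0) / (0.52 + 0.15 + 0.23 + 0.13)
  = 25.9550 / 1.0300 = 25.199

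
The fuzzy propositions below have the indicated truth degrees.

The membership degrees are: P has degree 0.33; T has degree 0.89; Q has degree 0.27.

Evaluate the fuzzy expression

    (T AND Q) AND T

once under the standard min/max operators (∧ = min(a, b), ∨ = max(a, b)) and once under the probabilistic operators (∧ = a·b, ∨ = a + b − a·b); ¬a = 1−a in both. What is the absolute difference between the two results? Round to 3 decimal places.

Under standard min/max:
  T AND Q = min(a, b) on (0.89, 0.27) = 0.27
  (T AND Q) AND T = min(a, b) on (0.27, 0.89) = 0.27
  → value = 0.2700
Under probabilistic:
  T AND Q = a·b on (0.8900, 0.2700) = 0.2403
  (T AND Q) AND T = a·b on (0.2403, 0.8900) = 0.2139
  → value = 0.2139
|0.2700 − 0.2139| = 0.056

0.056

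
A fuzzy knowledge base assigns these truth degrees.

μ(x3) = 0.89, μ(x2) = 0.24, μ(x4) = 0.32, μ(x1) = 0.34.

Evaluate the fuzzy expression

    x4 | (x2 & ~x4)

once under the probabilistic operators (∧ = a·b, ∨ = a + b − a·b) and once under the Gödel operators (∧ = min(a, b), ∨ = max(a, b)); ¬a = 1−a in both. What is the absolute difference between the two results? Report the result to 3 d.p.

0.111

Under probabilistic:
  ~x4 = 1 − 0.3200 = 0.6800
  x2 & ~x4 = a·b on (0.2400, 0.6800) = 0.1632
  x4 | (x2 & ~x4) = a + b − a·b on (0.3200, 0.1632) = 0.4310
  → value = 0.4310
Under Gödel:
  ~x4 = 1 − 0.32 = 0.68
  x2 & ~x4 = min(a, b) on (0.24, 0.68) = 0.24
  x4 | (x2 & ~x4) = max(a, b) on (0.32, 0.24) = 0.32
  → value = 0.3200
|0.4310 − 0.3200| = 0.111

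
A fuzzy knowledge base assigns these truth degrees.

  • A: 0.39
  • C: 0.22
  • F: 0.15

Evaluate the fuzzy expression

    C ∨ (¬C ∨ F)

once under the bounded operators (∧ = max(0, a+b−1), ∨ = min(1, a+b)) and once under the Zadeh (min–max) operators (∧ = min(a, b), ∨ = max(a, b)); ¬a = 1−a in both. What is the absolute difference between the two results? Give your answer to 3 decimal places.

0.220

Under bounded:
  ¬C = 1 − 0.22 = 0.78
  ¬C ∨ F = min(1, a+b) on (0.78, 0.15) = 0.93
  C ∨ (¬C ∨ F) = min(1, a+b) on (0.22, 0.93) = 1.00
  → value = 1.0000
Under Zadeh (min–max):
  ¬C = 1 − 0.22 = 0.78
  ¬C ∨ F = max(a, b) on (0.78, 0.15) = 0.78
  C ∨ (¬C ∨ F) = max(a, b) on (0.22, 0.78) = 0.78
  → value = 0.7800
|1.0000 − 0.7800| = 0.220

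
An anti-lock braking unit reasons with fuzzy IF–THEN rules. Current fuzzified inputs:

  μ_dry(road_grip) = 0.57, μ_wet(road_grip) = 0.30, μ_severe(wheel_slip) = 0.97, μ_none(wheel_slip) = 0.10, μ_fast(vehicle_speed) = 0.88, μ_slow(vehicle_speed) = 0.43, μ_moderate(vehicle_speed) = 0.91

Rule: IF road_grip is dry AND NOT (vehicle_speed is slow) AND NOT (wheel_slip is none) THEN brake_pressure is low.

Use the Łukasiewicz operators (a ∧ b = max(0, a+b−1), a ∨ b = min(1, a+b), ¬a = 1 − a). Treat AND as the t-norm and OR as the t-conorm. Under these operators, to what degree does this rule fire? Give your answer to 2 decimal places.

firing strength: dry=0.57, ¬slow=1−0.43=0.57, ¬none=1−0.10=0.90; AND[max(0, a+b−1)] → w = 0.04

0.04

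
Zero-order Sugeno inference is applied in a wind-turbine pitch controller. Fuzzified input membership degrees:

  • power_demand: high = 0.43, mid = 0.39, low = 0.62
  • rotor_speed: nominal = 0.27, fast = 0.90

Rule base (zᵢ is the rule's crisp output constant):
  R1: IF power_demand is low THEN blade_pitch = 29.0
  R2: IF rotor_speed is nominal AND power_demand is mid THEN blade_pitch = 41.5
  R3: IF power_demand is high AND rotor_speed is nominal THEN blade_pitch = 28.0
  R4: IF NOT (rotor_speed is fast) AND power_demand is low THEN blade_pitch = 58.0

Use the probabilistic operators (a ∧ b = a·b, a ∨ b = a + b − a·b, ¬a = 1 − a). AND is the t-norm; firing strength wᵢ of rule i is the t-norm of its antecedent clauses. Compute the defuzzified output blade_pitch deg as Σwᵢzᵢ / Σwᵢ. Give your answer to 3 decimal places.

32.319

R1 (z=29.0): low=0.62 → w = 0.6200
R2 (z=41.5): nominal=0.27, mid=0.39; AND[a·b] → w = 0.1053
R3 (z=28.0): high=0.43, nominal=0.27; AND[a·b] → w = 0.1161
R4 (z=58.0): ¬fast=1−0.90=0.10, low=0.62; AND[a·b] → w = 0.0620
Weighted average = (0.6200·29.0 + 0.1053·41.5 + 0.1161·28.0 + 0.0620·58.0) / (0.6200 + 0.1053 + 0.1161 + 0.0620)
  = 29.1968 / 0.9034 = 32.319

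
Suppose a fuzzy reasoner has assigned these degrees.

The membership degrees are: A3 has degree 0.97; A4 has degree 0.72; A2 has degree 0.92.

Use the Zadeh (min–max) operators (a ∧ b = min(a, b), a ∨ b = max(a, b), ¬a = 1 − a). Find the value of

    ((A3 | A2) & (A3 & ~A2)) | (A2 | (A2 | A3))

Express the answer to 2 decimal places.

A3 | A2 = max(a, b) on (0.97, 0.92) = 0.97
~A2 = 1 − 0.92 = 0.08
A3 & ~A2 = min(a, b) on (0.97, 0.08) = 0.08
(A3 | A2) & (A3 & ~A2) = min(a, b) on (0.97, 0.08) = 0.08
A2 | A3 = max(a, b) on (0.92, 0.97) = 0.97
A2 | (A2 | A3) = max(a, b) on (0.92, 0.97) = 0.97
((A3 | A2) & (A3 & ~A2)) | (A2 | (A2 | A3)) = max(a, b) on (0.08, 0.97) = 0.97

0.97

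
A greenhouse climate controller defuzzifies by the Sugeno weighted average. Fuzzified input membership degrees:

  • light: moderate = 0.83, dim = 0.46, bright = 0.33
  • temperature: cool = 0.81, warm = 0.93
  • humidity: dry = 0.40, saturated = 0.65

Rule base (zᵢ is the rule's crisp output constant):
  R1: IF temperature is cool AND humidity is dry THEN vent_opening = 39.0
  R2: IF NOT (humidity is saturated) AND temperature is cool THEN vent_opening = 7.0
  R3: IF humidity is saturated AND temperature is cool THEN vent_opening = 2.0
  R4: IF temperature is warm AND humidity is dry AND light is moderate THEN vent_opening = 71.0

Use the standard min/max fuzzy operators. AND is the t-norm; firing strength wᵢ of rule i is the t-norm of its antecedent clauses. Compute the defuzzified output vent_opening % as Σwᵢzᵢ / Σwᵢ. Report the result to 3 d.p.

R1 (z=39.0): cool=0.81, dry=0.40; AND[min(a, b)] → w = 0.40
R2 (z=7.0): ¬saturated=1−0.65=0.35, cool=0.81; AND[min(a, b)] → w = 0.35
R3 (z=2.0): saturated=0.65, cool=0.81; AND[min(a, b)] → w = 0.65
R4 (z=71.0): warm=0.93, dry=0.40, moderate=0.83; AND[min(a, b)] → w = 0.40
Weighted average = (0.40·39.0 + 0.35·7.0 + 0.65·2.0 + 0.40·71.0) / (0.40 + 0.35 + 0.65 + 0.40)
  = 47.7500 / 1.8000 = 26.528

26.528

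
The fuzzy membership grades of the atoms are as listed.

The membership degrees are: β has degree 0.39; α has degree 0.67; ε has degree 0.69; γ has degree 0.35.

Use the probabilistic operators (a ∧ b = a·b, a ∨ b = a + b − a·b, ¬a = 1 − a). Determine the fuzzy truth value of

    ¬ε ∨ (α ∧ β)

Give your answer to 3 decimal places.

0.490

¬ε = 1 − 0.6900 = 0.3100
α ∧ β = a·b on (0.6700, 0.3900) = 0.2613
¬ε ∨ (α ∧ β) = a + b − a·b on (0.3100, 0.2613) = 0.4903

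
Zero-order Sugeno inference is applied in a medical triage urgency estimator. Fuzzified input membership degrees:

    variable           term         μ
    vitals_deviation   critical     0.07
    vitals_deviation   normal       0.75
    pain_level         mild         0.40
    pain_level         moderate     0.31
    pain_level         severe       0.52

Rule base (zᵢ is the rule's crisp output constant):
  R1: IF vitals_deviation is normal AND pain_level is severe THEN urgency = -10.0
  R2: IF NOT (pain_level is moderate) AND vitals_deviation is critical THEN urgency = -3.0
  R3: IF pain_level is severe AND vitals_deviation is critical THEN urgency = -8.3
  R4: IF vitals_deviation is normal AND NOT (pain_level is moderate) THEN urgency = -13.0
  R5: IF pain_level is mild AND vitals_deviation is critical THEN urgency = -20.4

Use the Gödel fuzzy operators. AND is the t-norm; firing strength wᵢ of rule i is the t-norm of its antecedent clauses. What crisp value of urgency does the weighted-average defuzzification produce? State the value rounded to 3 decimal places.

R1 (z=-10.0): normal=0.75, severe=0.52; AND[min(a, b)] → w = 0.52
R2 (z=-3.0): ¬moderate=1−0.31=0.69, critical=0.07; AND[min(a, b)] → w = 0.07
R3 (z=-8.3): severe=0.52, critical=0.07; AND[min(a, b)] → w = 0.07
R4 (z=-13.0): normal=0.75, ¬moderate=1−0.31=0.69; AND[min(a, b)] → w = 0.69
R5 (z=-20.4): mild=0.40, critical=0.07; AND[min(a, b)] → w = 0.07
Weighted average = (0.52·-10.0 + 0.07·-3.0 + 0.07·-8.3 + 0.69·-13.0 + 0.07·-20.4) / (0.52 + 0.07 + 0.07 + 0.69 + 0.07)
  = -16.3890 / 1.4200 = -11.542

-11.542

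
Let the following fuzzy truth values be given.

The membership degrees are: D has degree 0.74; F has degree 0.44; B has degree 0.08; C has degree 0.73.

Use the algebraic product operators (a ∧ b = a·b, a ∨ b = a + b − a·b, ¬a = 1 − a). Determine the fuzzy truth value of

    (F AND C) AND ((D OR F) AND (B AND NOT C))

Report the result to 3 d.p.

F AND C = a·b on (0.4400, 0.7300) = 0.3212
D OR F = a + b − a·b on (0.7400, 0.4400) = 0.8544
NOT C = 1 − 0.7300 = 0.2700
B AND NOT C = a·b on (0.0800, 0.2700) = 0.0216
(D OR F) AND (B AND NOT C) = a·b on (0.8544, 0.0216) = 0.0185
(F AND C) AND ((D OR F) AND (B AND NOT C)) = a·b on (0.3212, 0.0185) = 0.0059

0.006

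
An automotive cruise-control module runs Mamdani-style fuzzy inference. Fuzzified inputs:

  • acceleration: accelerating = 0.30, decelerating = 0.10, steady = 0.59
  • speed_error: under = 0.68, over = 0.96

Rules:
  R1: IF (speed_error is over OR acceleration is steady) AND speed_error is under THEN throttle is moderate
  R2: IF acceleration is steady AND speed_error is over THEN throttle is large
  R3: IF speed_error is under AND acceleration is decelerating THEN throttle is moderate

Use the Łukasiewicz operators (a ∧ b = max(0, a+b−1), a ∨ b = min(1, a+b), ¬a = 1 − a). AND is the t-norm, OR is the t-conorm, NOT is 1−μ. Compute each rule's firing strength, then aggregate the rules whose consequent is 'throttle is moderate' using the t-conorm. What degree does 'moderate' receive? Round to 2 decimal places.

R1: (over=0.96 OR steady=0.59) = 1.00; AND[max(0, a+b−1)] with under=0.68 → w = 0.68
R2: steady=0.59, over=0.96; AND[max(0, a+b−1)] → w = 0.55
R3: under=0.68, decelerating=0.10; AND[max(0, a+b−1)] → w = 0.00
Rules with consequent 'moderate': {R1, R3} → strengths 0.68, 0.00
Aggregate via t-conorm [min(1, a+b)]: 0.68

0.68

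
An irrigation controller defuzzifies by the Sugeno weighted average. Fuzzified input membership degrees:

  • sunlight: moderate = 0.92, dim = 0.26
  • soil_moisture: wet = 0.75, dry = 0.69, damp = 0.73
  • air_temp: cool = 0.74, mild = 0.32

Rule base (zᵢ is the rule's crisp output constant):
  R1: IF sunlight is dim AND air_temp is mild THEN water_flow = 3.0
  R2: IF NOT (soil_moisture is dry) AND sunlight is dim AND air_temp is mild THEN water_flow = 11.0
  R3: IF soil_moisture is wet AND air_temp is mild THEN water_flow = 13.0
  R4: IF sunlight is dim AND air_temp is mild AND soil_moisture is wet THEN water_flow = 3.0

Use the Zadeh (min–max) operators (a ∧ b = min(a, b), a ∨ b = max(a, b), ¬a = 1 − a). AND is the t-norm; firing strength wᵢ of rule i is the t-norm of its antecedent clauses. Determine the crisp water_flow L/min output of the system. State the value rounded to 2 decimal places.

7.80

R1 (z=3.0): dim=0.26, mild=0.32; AND[min(a, b)] → w = 0.26
R2 (z=11.0): ¬dry=1−0.69=0.31, dim=0.26, mild=0.32; AND[min(a, b)] → w = 0.26
R3 (z=13.0): wet=0.75, mild=0.32; AND[min(a, b)] → w = 0.32
R4 (z=3.0): dim=0.26, mild=0.32, wet=0.75; AND[min(a, b)] → w = 0.26
Weighted average = (0.26·3.0 + 0.26·11.0 + 0.32·13.0 + 0.26·3.0) / (0.26 + 0.26 + 0.32 + 0.26)
  = 8.5800 / 1.1000 = 7.80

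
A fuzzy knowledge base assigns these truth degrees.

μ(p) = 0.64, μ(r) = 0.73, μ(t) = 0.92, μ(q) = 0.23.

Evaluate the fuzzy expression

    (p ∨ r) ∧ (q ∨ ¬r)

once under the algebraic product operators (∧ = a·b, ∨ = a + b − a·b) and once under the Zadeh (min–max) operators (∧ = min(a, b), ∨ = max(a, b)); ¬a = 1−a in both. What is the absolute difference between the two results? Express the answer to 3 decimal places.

0.125

Under algebraic product:
  p ∨ r = a + b − a·b on (0.6400, 0.7300) = 0.9028
  ¬r = 1 − 0.7300 = 0.2700
  q ∨ ¬r = a + b − a·b on (0.2300, 0.2700) = 0.4379
  (p ∨ r) ∧ (q ∨ ¬r) = a·b on (0.9028, 0.4379) = 0.3953
  → value = 0.3953
Under Zadeh (min–max):
  p ∨ r = max(a, b) on (0.64, 0.73) = 0.73
  ¬r = 1 − 0.73 = 0.27
  q ∨ ¬r = max(a, b) on (0.23, 0.27) = 0.27
  (p ∨ r) ∧ (q ∨ ¬r) = min(a, b) on (0.73, 0.27) = 0.27
  → value = 0.2700
|0.3953 − 0.2700| = 0.125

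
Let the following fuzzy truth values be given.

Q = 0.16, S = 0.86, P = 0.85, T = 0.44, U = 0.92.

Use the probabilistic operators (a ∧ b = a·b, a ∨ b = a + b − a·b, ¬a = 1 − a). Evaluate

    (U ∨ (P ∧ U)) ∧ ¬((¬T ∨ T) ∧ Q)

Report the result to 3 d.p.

P ∧ U = a·b on (0.8500, 0.9200) = 0.7820
U ∨ (P ∧ U) = a + b − a·b on (0.9200, 0.7820) = 0.9826
¬T = 1 − 0.4400 = 0.5600
¬T ∨ T = a + b − a·b on (0.5600, 0.4400) = 0.7536
(¬T ∨ T) ∧ Q = a·b on (0.7536, 0.1600) = 0.1206
¬((¬T ∨ T) ∧ Q) = 1 − 0.1206 = 0.8794
(U ∨ (P ∧ U)) ∧ ¬((¬T ∨ T) ∧ Q) = a·b on (0.9826, 0.8794) = 0.8641

0.864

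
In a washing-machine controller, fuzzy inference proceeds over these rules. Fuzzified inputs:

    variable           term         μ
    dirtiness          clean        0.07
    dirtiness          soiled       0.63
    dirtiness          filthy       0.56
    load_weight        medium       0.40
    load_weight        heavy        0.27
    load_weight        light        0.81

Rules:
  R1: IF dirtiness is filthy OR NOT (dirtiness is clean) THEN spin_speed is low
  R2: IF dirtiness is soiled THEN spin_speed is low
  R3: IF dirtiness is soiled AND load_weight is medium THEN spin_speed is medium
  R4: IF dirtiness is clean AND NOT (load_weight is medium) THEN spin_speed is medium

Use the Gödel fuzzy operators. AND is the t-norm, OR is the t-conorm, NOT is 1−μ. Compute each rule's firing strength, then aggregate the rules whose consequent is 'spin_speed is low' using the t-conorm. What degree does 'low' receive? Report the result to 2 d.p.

0.93

R1: filthy=0.56, ¬clean=1−0.07=0.93; OR[max(a, b)] → w = 0.93
R2: soiled=0.63 → w = 0.63
R3: soiled=0.63, medium=0.40; AND[min(a, b)] → w = 0.40
R4: clean=0.07, ¬medium=1−0.40=0.60; AND[min(a, b)] → w = 0.07
Rules with consequent 'low': {R1, R2} → strengths 0.93, 0.63
Aggregate via t-conorm [max(a, b)]: 0.93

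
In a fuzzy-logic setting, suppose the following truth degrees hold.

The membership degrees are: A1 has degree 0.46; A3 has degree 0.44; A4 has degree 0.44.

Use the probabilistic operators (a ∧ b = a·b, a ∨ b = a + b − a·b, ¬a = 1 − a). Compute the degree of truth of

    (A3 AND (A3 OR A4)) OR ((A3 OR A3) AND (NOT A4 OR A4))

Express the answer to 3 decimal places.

A3 OR A4 = a + b − a·b on (0.4400, 0.4400) = 0.6864
A3 AND (A3 OR A4) = a·b on (0.4400, 0.6864) = 0.3020
A3 OR A3 = a + b − a·b on (0.4400, 0.4400) = 0.6864
NOT A4 = 1 − 0.4400 = 0.5600
NOT A4 OR A4 = a + b − a·b on (0.5600, 0.4400) = 0.7536
(A3 OR A3) AND (NOT A4 OR A4) = a·b on (0.6864, 0.7536) = 0.5173
(A3 AND (A3 OR A4)) OR ((A3 OR A3) AND (NOT A4 OR A4)) = a + b − a·b on (0.3020, 0.5173) = 0.6631

0.663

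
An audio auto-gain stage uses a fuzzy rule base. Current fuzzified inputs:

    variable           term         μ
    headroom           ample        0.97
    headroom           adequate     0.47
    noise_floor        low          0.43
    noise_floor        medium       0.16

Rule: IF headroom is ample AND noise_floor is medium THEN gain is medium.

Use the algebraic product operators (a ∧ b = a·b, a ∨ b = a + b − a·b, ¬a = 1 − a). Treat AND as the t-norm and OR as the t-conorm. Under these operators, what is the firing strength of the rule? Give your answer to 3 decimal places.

firing strength: ample=0.97, medium=0.16; AND[a·b] → w = 0.1552

0.155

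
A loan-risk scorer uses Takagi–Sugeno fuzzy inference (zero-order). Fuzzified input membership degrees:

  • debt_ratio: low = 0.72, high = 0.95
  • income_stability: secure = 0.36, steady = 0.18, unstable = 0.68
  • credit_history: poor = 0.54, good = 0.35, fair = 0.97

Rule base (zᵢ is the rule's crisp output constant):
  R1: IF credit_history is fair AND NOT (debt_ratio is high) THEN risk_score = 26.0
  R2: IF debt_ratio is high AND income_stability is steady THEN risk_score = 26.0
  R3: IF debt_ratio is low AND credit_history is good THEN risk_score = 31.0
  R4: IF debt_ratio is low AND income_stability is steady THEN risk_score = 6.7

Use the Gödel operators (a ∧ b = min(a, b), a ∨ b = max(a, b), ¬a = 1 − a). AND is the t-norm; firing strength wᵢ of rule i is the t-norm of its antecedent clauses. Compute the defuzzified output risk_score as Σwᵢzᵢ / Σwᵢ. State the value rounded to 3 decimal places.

23.732

R1 (z=26.0): fair=0.97, ¬high=1−0.95=0.05; AND[min(a, b)] → w = 0.05
R2 (z=26.0): high=0.95, steady=0.18; AND[min(a, b)] → w = 0.18
R3 (z=31.0): low=0.72, good=0.35; AND[min(a, b)] → w = 0.35
R4 (z=6.7): low=0.72, steady=0.18; AND[min(a, b)] → w = 0.18
Weighted average = (0.05·26.0 + 0.18·26.0 + 0.35·31.0 + 0.18·6.7) / (0.05 + 0.18 + 0.35 + 0.18)
  = 18.0360 / 0.7600 = 23.732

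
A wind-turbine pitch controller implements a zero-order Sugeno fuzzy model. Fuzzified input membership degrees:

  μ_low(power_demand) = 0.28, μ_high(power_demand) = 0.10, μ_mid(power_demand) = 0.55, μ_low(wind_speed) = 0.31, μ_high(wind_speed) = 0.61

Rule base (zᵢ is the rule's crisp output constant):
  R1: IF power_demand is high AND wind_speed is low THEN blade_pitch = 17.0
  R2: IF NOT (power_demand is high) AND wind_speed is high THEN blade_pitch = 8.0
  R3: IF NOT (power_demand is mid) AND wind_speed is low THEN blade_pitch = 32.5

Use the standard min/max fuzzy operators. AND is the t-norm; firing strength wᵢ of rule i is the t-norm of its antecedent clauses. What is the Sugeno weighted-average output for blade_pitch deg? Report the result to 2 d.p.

R1 (z=17.0): high=0.10, low=0.31; AND[min(a, b)] → w = 0.10
R2 (z=8.0): ¬high=1−0.10=0.90, high=0.61; AND[min(a, b)] → w = 0.61
R3 (z=32.5): ¬mid=1−0.55=0.45, low=0.31; AND[min(a, b)] → w = 0.31
Weighted average = (0.10·17.0 + 0.61·8.0 + 0.31·32.5) / (0.10 + 0.61 + 0.31)
  = 16.6550 / 1.0200 = 16.33

16.33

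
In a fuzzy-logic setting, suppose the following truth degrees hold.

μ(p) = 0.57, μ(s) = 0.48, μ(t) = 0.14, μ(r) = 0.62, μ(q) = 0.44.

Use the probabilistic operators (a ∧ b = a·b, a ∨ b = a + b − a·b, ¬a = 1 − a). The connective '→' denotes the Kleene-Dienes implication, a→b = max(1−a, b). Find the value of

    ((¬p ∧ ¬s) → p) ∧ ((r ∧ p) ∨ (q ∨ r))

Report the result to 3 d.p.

0.670

¬p = 1 − 0.5700 = 0.4300
¬s = 1 − 0.4800 = 0.5200
¬p ∧ ¬s = a·b on (0.4300, 0.5200) = 0.2236
(¬p ∧ ¬s) → p  [Kleene-Dienes: max(1−a, b)] with a=0.2236, b=0.5700 → 0.7764
r ∧ p = a·b on (0.6200, 0.5700) = 0.3534
q ∨ r = a + b − a·b on (0.4400, 0.6200) = 0.7872
(r ∧ p) ∨ (q ∨ r) = a + b − a·b on (0.3534, 0.7872) = 0.8624
((¬p ∧ ¬s) → p) ∧ ((r ∧ p) ∨ (q ∨ r)) = a·b on (0.7764, 0.8624) = 0.6696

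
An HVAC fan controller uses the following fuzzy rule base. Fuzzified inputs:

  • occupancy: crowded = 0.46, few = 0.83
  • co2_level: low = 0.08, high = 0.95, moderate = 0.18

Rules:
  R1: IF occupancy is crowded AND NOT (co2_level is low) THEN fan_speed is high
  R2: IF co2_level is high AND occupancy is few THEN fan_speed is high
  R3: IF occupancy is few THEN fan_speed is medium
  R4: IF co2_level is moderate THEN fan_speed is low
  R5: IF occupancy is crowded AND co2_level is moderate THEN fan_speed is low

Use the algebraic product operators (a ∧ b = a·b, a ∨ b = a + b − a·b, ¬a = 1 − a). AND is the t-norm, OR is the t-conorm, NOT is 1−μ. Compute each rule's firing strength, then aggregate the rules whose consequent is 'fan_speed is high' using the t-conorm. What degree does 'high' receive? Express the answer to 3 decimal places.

R1: crowded=0.46, ¬low=1−0.08=0.92; AND[a·b] → w = 0.4232
R2: high=0.95, few=0.83; AND[a·b] → w = 0.7885
R3: few=0.83 → w = 0.8300
R4: moderate=0.18 → w = 0.1800
R5: crowded=0.46, moderate=0.18; AND[a·b] → w = 0.0828
Rules with consequent 'high': {R1, R2} → strengths 0.4232, 0.7885
Aggregate via t-conorm [a + b − a·b]: 0.8780

0.878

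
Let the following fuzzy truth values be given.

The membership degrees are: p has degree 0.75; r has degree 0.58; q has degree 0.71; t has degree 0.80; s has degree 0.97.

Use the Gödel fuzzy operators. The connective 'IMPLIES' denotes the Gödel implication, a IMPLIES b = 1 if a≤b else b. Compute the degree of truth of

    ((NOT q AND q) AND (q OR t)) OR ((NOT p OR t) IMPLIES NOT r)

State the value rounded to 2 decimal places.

NOT q = 1 − 0.71 = 0.29
NOT q AND q = min(a, b) on (0.29, 0.71) = 0.29
q OR t = max(a, b) on (0.71, 0.80) = 0.80
(NOT q AND q) AND (q OR t) = min(a, b) on (0.29, 0.80) = 0.29
NOT p = 1 − 0.75 = 0.25
NOT p OR t = max(a, b) on (0.25, 0.80) = 0.80
NOT r = 1 − 0.58 = 0.42
(NOT p OR t) IMPLIES NOT r  [Gödel: 1 if a≤b else b] with a=0.80, b=0.42 → 0.42
((NOT q AND q) AND (q OR t)) OR ((NOT p OR t) IMPLIES NOT r) = max(a, b) on (0.29, 0.42) = 0.42

0.42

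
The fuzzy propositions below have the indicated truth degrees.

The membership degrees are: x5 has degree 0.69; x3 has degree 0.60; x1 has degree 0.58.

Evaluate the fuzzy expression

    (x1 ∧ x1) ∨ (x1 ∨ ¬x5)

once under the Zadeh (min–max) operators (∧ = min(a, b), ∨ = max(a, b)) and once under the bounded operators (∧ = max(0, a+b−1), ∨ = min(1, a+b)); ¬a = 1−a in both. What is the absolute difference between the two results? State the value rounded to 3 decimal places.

0.420

Under Zadeh (min–max):
  x1 ∧ x1 = min(a, b) on (0.58, 0.58) = 0.58
  ¬x5 = 1 − 0.69 = 0.31
  x1 ∨ ¬x5 = max(a, b) on (0.58, 0.31) = 0.58
  (x1 ∧ x1) ∨ (x1 ∨ ¬x5) = max(a, b) on (0.58, 0.58) = 0.58
  → value = 0.5800
Under bounded:
  x1 ∧ x1 = max(0, a+b−1) on (0.58, 0.58) = 0.16
  ¬x5 = 1 − 0.69 = 0.31
  x1 ∨ ¬x5 = min(1, a+b) on (0.58, 0.31) = 0.89
  (x1 ∧ x1) ∨ (x1 ∨ ¬x5) = min(1, a+b) on (0.16, 0.89) = 1.00
  → value = 1.0000
|0.5800 − 1.0000| = 0.420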